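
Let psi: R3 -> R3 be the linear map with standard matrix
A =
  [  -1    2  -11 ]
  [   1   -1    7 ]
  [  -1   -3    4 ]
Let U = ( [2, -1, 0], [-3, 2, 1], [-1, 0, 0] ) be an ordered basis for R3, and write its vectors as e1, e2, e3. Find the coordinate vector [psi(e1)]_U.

Column 1 of [psi]_U is the U-coordinate vector of psi(e1).
In standard coordinates psi(e1) = A e1 = [-4, 3, 1].
Converting to U: [-4, 3, 1] = -e1 + e2 - e3, so the coordinate vector is [-1, 1, -1].

[-1, 1, -1]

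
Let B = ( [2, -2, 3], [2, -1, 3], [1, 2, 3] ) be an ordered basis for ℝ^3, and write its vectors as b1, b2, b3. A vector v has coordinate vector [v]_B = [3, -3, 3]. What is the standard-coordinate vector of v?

[3, 3, 9]

The coordinates say v = 3b1 - 3b2 + 3b3; adding the scaled basis vectors gives [3, 3, 9].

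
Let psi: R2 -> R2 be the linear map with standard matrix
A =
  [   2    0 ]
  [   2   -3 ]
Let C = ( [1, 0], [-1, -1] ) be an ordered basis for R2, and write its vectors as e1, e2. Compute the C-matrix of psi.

Let P have columns e1, e2. Then [psi]_C = P^(-1) A P.
Here det P = -1, so P^(-1) is integer; computing A P first and then P^(-1)(A P) gives [[0, -3], [-2, -1]].

[[0, -3], [-2, -1]]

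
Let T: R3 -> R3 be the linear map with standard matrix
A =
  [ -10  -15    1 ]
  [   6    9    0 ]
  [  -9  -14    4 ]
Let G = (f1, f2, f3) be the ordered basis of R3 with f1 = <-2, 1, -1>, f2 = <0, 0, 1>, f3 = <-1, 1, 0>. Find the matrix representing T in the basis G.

[[-1, -1, 2], [-1, 3, -3], [-2, 1, 1]]

Let P have columns f1, ..., f3. Then [T]_G = P^(-1) A P.
Here det P = 1, so P^(-1) is integer; computing A P first and then P^(-1)(A P) gives [[-1, -1, 2], [-1, 3, -3], [-2, 1, 1]].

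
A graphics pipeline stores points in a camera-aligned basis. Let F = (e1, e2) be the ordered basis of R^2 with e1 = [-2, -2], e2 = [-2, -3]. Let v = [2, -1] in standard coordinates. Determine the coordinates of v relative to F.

We seek scalars with c_1 e1 + c_2 e2 = v; equivalently solve M c = v where the columns of M are e1, e2.
System: -2c_1 - 2c_2 = 2, -2c_1 - 3c_2 = -1; solving gives c_1 = -4, c_2 = 3.
Check: -4e1 + 3e2 = [2, -1].

[-4, 3]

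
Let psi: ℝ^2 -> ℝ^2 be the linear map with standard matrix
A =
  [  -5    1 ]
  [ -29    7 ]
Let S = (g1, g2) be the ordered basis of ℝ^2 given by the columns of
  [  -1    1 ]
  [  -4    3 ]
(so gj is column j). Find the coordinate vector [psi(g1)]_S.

[2, 3]

Column 1 of [psi]_S is the S-coordinate vector of psi(g1).
In standard coordinates psi(g1) = A g1 = [1, 1].
Converting to S: [1, 1] = 2g1 + 3g2, so the coordinate vector is [2, 3].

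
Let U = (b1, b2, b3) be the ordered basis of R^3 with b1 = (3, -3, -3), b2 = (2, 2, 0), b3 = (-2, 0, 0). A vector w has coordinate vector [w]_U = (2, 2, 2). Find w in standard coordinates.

(6, -2, -6)

w = M [w]_U, where M has columns b1, ..., b3.
Carrying out the matrix-vector product, w = (6, -2, -6).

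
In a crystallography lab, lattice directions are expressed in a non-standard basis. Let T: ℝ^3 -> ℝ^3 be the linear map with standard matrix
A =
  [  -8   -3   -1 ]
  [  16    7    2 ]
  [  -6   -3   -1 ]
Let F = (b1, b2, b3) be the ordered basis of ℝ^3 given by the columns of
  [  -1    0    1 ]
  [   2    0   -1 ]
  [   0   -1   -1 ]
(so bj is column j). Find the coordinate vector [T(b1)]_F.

(0, -2, 2)

Compute T(b1) = A b1 = (2, -2, 0) in standard coordinates.
Then write this in F-coordinates: solve for y in y_1 b1 + ... + y_3 b3 = (2, -2, 0).
This gives y = (0, -2, 2), which is column 1 of [T]_F.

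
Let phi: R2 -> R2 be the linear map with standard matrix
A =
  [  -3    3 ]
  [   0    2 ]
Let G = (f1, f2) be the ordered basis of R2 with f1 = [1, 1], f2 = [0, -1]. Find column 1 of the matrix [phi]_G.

[0, -2]

Compute phi(f1) = A f1 = [0, 2] in standard coordinates.
Then write this in G-coordinates: solve for y in y_1 f1 + y_2 f2 = [0, 2].
This gives y = [0, -2], which is column 1 of [phi]_G.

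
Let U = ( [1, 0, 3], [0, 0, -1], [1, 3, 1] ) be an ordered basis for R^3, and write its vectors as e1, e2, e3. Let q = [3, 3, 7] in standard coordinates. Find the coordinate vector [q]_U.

Write q = c_1 e1 + ... + c_3 e3 and solve for the c_i.
Solving this 3x3 system gives c = (2, 0, 1).
Check: 2e1 + 0·e2 + e3 = [3, 3, 7].

[2, 0, 1]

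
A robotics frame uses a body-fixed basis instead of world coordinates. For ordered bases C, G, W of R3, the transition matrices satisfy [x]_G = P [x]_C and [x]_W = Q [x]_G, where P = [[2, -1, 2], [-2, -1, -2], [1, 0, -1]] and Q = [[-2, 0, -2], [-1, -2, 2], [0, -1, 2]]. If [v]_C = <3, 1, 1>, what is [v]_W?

First [v]_G = P [v]_C = <7, -9, 2>.
Then [v]_W = Q [v]_G = <-18, 15, 13>.

<-18, 15, 13>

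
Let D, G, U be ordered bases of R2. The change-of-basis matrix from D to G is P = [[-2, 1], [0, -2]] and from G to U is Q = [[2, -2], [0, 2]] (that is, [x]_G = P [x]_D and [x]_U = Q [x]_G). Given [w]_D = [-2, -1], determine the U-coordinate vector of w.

[2, 4]

Apply P to get G-coordinates [3, 2], then Q to get U-coordinates.
The result is [w]_U = [2, 4].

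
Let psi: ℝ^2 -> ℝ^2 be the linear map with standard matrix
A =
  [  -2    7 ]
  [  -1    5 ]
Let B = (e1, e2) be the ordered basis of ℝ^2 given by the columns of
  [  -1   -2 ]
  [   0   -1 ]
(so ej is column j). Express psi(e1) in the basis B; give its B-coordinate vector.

Column 1 of [psi]_B is the B-coordinate vector of psi(e1).
In standard coordinates psi(e1) = A e1 = [2, 1].
Converting to B: [2, 1] = 0·e1 - e2, so the coordinate vector is [0, -1].

[0, -1]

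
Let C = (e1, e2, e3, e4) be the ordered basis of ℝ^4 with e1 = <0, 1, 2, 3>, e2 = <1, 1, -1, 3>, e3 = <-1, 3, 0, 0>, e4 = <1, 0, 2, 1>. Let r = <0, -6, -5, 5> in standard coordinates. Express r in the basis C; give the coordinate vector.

[r]_C is the unique c with M c = r, where M has columns e1, ..., e4.
Solving this 4x4 system gives c = (2, 1, -3, -4).
Check: 2e1 + e2 - 3e3 - 4e4 = <0, -6, -5, 5>.

<2, 1, -3, -4>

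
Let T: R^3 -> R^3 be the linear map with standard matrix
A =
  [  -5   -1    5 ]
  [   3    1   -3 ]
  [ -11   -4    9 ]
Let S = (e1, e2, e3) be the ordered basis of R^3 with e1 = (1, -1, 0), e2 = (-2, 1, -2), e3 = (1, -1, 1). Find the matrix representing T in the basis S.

The j-th column of [T]_S is [T(ej)]_S.
T(e1) = A e1 = (-4, 2, -7) = 3e1 + 2e2 - 3e3, so column 1 is (3, 2, -3).
Repeating for e2, e3 and assembling the columns gives [[3, -1, -1], [2, 0, 0], [-3, 0, 2]].

[[3, -1, -1], [2, 0, 0], [-3, 0, 2]]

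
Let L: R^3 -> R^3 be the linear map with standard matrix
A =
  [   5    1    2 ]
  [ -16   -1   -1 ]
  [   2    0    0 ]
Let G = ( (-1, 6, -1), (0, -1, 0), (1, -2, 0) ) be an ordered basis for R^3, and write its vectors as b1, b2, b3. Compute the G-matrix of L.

[[2, 0, -2], [-1, 1, 0], [1, -1, 1]]

With P the matrix whose columns are b1, ..., b3, [L]_G = P^(-1) A P.
Column by column: L(b1) = A b1 = (-1, 11, -2); its G-coordinates (2, -1, 1) give column 1.
Continuing for each basis vector yields [L]_G = [[2, 0, -2], [-1, 1, 0], [1, -1, 1]].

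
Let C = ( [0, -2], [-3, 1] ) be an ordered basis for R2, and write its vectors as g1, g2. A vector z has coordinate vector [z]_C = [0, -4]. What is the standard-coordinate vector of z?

z = M [z]_C, where M has columns g1, g2.
Carrying out the matrix-vector product, z = [12, -4].

[12, -4]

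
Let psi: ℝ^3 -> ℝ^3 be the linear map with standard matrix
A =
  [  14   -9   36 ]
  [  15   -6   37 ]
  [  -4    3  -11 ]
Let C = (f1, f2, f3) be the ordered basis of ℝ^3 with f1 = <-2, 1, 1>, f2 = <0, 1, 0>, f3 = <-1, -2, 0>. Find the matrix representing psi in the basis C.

[[0, 3, -2], [3, -3, -1], [1, 3, 0]]

Let P have columns f1, ..., f3. Then [psi]_C = P^(-1) A P.
Here det P = 1, so P^(-1) is integer; computing A P first and then P^(-1)(A P) gives [[0, 3, -2], [3, -3, -1], [1, 3, 0]].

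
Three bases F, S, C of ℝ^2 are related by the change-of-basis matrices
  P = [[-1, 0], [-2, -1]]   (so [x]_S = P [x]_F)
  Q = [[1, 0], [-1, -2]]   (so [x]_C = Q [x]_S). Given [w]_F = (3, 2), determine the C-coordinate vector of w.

(-3, 19)

First [w]_S = P [w]_F = (-3, -8).
Then [w]_C = Q [w]_S = (-3, 19).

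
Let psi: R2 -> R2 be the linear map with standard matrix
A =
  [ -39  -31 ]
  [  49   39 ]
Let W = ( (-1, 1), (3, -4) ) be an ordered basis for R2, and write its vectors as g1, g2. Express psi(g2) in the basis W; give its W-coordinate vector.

(-1, 2)

Column 2 of [psi]_W is the W-coordinate vector of psi(g2).
In standard coordinates psi(g2) = A g2 = (7, -9).
Converting to W: (7, -9) = -g1 + 2g2, so the coordinate vector is (-1, 2).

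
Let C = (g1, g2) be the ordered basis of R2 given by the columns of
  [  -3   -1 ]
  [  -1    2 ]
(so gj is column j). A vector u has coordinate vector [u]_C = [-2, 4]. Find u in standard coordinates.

The coordinates say u = -2g1 + 4g2; adding the scaled basis vectors gives [2, 10].

[2, 10]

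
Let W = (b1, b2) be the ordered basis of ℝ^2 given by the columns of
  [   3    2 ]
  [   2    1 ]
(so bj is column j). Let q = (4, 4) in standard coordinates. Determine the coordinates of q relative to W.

We seek scalars with c_1 b1 + c_2 b2 = q; equivalently solve M c = q where the columns of M are b1, b2.
System: 3c_1 + 2c_2 = 4, 2c_1 + c_2 = 4; solving gives c_1 = 4, c_2 = -4.
Check: 4b1 - 4b2 = (4, 4).

(4, -4)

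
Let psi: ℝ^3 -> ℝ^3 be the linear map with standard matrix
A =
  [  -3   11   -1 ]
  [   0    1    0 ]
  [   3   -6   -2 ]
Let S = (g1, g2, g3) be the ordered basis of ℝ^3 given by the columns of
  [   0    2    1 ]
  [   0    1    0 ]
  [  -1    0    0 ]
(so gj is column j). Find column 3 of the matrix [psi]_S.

[-3, 0, -3]

Compute psi(g3) = A g3 = [-3, 0, 3] in standard coordinates.
Then write this in S-coordinates: solve for y in y_1 g1 + ... + y_3 g3 = [-3, 0, 3].
This gives y = [-3, 0, -3], which is column 3 of [psi]_S.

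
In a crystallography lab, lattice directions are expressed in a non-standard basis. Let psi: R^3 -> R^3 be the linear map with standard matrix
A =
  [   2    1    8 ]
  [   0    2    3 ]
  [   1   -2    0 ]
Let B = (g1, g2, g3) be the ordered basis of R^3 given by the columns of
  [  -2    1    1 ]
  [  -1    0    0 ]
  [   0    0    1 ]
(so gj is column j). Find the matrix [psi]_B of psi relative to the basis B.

[[2, 0, -3], [-1, 1, 3], [0, 1, 1]]

With P the matrix whose columns are g1, ..., g3, [psi]_B = P^(-1) A P.
Column by column: psi(g1) = A g1 = <-5, -2, 0>; its B-coordinates <2, -1, 0> give column 1.
Continuing for each basis vector yields [psi]_B = [[2, 0, -3], [-1, 1, 3], [0, 1, 1]].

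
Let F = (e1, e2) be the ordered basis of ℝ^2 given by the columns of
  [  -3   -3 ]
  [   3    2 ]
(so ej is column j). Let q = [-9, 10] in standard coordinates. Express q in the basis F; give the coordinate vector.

We seek scalars with c_1 e1 + c_2 e2 = q; equivalently solve M c = q where the columns of M are e1, e2.
System: -3c_1 - 3c_2 = -9, 3c_1 + 2c_2 = 10; solving gives c_1 = 4, c_2 = -1.
Check: 4e1 - e2 = [-9, 10].

[4, -1]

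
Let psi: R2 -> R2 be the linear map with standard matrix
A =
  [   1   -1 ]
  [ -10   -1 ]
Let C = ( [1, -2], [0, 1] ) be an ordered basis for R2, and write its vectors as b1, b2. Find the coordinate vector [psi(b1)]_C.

Column 1 of [psi]_C is the C-coordinate vector of psi(b1).
In standard coordinates psi(b1) = A b1 = [3, -8].
Converting to C: [3, -8] = 3b1 - 2b2, so the coordinate vector is [3, -2].

[3, -2]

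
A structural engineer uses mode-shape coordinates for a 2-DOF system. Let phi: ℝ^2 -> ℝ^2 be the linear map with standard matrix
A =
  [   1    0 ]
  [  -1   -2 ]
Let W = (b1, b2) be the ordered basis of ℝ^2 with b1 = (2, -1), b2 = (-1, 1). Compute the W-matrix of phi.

[[2, -2], [2, -3]]

Let P have columns b1, b2. Then [phi]_W = P^(-1) A P.
Here det P = 1, so P^(-1) is integer; computing A P first and then P^(-1)(A P) gives [[2, -2], [2, -3]].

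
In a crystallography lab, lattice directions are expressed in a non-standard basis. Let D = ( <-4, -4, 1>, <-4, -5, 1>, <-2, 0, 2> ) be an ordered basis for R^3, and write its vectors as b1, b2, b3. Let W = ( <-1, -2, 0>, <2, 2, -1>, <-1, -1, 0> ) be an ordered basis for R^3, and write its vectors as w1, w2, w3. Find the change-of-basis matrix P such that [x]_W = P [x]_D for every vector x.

Column j of P is [bj]_W, since P maps D-coordinates to W-coordinates.
Expressing b1 in W: b1 = 0·w1 - w2 + 2w3, so column 1 of P is <0, -1, 2>.
Doing the same for each bj gives P = [[0, 1, -2], [-1, -1, -2], [2, 1, 0]].

[[0, 1, -2], [-1, -1, -2], [2, 1, 0]]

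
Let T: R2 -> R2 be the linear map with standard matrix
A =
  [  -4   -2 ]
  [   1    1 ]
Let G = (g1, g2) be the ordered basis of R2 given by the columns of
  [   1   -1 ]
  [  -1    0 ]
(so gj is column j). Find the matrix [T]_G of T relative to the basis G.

[[0, 1], [2, -3]]

Let P have columns g1, g2. Then [T]_G = P^(-1) A P.
Here det P = -1, so P^(-1) is integer; computing A P first and then P^(-1)(A P) gives [[0, 1], [2, -3]].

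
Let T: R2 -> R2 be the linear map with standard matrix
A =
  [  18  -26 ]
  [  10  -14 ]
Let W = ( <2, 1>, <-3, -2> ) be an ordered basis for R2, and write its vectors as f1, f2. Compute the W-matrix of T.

The j-th column of [T]_W is [T(fj)]_W.
T(f1) = A f1 = <10, 6> = 2f1 - 2f2, so column 1 is <2, -2>.
Repeating for f2 and assembling the columns gives [[2, 2], [-2, 2]].

[[2, 2], [-2, 2]]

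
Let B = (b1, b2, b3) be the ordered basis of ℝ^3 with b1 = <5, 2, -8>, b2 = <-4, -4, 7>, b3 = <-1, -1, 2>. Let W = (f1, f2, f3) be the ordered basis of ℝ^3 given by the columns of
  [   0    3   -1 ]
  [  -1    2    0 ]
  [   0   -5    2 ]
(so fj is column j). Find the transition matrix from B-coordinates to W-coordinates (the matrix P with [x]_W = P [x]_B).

[[2, 2, 1], [2, -1, 0], [1, 1, 1]]

Take x = bj: its B-coordinates are the j-th standard unit vector, so P e_j — column j of P — equals [bj]_W.
b1 = 2f1 + 2f2 + f3, giving column 1 = <2, 2, 1>; repeating for each j gives P = [[2, 2, 1], [2, -1, 0], [1, 1, 1]].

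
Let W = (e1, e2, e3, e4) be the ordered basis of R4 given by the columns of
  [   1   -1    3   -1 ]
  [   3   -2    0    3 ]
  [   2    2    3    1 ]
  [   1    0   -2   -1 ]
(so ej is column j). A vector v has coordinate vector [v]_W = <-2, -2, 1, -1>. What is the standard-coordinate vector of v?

<4, -5, -6, -3>

By definition v = -2e1 - 2e2 + e3 - e4.
Summing componentwise gives <4, -5, -6, -3>.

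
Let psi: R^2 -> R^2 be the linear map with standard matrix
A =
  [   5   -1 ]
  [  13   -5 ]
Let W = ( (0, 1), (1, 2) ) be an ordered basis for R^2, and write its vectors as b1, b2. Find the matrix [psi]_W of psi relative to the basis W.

[[-3, -3], [-1, 3]]

With P the matrix whose columns are b1, b2, [psi]_W = P^(-1) A P.
Column by column: psi(b1) = A b1 = (-1, -5); its W-coordinates (-3, -1) give column 1.
Continuing for each basis vector yields [psi]_W = [[-3, -3], [-1, 3]].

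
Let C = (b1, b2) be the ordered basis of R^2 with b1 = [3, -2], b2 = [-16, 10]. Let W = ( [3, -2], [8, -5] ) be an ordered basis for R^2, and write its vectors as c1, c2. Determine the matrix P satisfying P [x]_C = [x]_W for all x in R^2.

[[1, 0], [0, -2]]

Take x = bj: its C-coordinates are the j-th standard unit vector, so P e_j — column j of P — equals [bj]_W.
b1 = c1 + 0·c2, giving column 1 = [1, 0]; repeating for each j gives P = [[1, 0], [0, -2]].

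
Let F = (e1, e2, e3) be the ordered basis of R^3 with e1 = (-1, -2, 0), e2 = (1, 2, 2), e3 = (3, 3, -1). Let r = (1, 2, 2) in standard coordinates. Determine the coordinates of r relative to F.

We seek scalars with c_1 e1 + ... + c_3 e3 = r; equivalently solve M c = r where the columns of M are e1, ..., e3.
Gaussian elimination on [M | r] yields c = (0, 1, 0).
Check: 0·e1 + e2 + 0·e3 = (1, 2, 2).

(0, 1, 0)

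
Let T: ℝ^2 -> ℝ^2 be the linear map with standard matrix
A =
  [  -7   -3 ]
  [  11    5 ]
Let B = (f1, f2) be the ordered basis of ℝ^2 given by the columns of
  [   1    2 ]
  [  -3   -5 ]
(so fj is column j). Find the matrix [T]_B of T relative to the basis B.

Let P have columns f1, f2. Then [T]_B = P^(-1) A P.
Here det P = 1, so P^(-1) is integer; computing A P first and then P^(-1)(A P) gives [[-2, 1], [2, 0]].

[[-2, 1], [2, 0]]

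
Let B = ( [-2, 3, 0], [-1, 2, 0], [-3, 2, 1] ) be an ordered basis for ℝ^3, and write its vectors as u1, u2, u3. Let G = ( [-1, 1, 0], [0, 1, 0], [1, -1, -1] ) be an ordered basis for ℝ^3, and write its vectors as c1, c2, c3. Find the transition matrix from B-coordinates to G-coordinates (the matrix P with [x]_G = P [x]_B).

Take x = uj: its B-coordinates are the j-th standard unit vector, so P e_j — column j of P — equals [uj]_G.
u1 = 2c1 + c2 + 0·c3, giving column 1 = [2, 1, 0]; repeating for each j gives P = [[2, 1, 2], [1, 1, -1], [0, 0, -1]].

[[2, 1, 2], [1, 1, -1], [0, 0, -1]]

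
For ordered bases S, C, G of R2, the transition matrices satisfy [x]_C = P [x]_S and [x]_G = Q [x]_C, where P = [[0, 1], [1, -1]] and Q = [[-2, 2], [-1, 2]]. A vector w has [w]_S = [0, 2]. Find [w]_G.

[-8, -6]

Composing the changes, [w]_G = Q P [w]_S.
Q P = [[2, -4], [2, -3]]; applying this to [0, 2] gives [-8, -6].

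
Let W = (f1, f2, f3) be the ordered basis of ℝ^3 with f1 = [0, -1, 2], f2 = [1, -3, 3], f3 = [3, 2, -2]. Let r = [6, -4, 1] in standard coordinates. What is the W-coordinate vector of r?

We seek scalars with c_1 f1 + ... + c_3 f3 = r; equivalently solve M c = r where the columns of M are f1, ..., f3.
Row-reducing the augmented matrix [M | r] gives c = (-3, 3, 1).
Check: -3f1 + 3f2 + f3 = [6, -4, 1].

[-3, 3, 1]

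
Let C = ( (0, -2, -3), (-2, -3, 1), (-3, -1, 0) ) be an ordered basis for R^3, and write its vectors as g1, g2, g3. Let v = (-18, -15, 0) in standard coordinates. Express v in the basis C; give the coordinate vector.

(1, 3, 4)

We seek scalars with c_1 g1 + ... + c_3 g3 = v; equivalently solve M c = v where the columns of M are g1, ..., g3.
Row-reducing the augmented matrix [M | v] gives c = (1, 3, 4).
Check: g1 + 3g2 + 4g3 = (-18, -15, 0).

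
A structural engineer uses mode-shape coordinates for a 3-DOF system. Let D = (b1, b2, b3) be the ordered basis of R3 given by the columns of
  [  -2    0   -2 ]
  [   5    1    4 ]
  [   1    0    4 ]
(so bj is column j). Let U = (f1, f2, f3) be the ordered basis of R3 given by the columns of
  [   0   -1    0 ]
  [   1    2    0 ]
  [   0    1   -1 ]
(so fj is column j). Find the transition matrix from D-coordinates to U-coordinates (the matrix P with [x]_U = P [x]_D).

[[1, 1, 0], [2, 0, 2], [1, 0, -2]]

Let M have columns bj and N have columns fj. Then for every x, N [x]_U = x = M [x]_D, so P = N^(-1) M.
Since det N = -1, N^(-1) has integer entries; multiplying gives P = [[1, 1, 0], [2, 0, 2], [1, 0, -2]].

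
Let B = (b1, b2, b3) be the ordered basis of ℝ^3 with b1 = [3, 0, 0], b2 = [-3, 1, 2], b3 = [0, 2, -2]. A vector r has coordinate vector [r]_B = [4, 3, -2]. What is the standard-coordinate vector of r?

[3, -1, 10]

By definition r = 4b1 + 3b2 - 2b3.
Summing componentwise gives [3, -1, 10].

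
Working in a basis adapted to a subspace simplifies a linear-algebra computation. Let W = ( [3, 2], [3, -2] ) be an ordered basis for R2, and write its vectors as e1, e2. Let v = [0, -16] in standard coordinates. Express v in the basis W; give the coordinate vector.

Write v = c_1 e1 + c_2 e2 and solve for the c_i.
System: 3c_1 + 3c_2 = 0, 2c_1 - 2c_2 = -16; solving gives c_1 = -4, c_2 = 4.
Check: -4e1 + 4e2 = [0, -16].

[-4, 4]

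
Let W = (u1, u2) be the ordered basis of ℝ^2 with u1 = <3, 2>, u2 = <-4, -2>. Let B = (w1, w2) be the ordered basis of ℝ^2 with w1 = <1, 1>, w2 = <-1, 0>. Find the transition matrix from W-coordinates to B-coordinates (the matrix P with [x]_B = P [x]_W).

Column j of P is [uj]_B, since P maps W-coordinates to B-coordinates.
Expressing u1 in B: u1 = 2w1 - w2, so column 1 of P is <2, -1>.
Doing the same for each uj gives P = [[2, -2], [-1, 2]].

[[2, -2], [-1, 2]]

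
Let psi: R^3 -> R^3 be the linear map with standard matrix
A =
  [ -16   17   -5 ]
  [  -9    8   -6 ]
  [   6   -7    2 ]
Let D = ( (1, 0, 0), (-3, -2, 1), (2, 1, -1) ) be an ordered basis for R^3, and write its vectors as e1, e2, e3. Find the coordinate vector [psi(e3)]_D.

(-3, 1, -2)

Compute psi(e3) = A e3 = (-10, -4, 3) in standard coordinates.
Then write this in D-coordinates: solve for y in y_1 e1 + ... + y_3 e3 = (-10, -4, 3).
This gives y = (-3, 1, -2), which is column 3 of [psi]_D.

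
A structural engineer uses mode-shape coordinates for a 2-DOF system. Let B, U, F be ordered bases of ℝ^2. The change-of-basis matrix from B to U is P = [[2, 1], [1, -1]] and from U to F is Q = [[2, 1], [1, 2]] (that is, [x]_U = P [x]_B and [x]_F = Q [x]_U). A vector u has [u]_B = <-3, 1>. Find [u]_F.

<-14, -13>

First [u]_U = P [u]_B = <-5, -4>.
Then [u]_F = Q [u]_U = <-14, -13>.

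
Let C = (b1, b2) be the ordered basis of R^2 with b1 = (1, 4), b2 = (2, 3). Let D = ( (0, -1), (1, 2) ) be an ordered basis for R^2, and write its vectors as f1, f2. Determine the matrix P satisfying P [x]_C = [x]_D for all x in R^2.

[[-2, 1], [1, 2]]

Take x = bj: its C-coordinates are the j-th standard unit vector, so P e_j — column j of P — equals [bj]_D.
b1 = -2f1 + f2, giving column 1 = (-2, 1); repeating for each j gives P = [[-2, 1], [1, 2]].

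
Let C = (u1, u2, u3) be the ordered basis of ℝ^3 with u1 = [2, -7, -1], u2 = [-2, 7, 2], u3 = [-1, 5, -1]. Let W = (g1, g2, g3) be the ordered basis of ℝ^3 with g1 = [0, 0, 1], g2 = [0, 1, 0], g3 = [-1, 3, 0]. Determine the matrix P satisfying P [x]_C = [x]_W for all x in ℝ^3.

[[-1, 2, -1], [-1, 1, 2], [-2, 2, 1]]

Take x = uj: its C-coordinates are the j-th standard unit vector, so P e_j — column j of P — equals [uj]_W.
u1 = -g1 - g2 - 2g3, giving column 1 = [-1, -1, -2]; repeating for each j gives P = [[-1, 2, -1], [-1, 1, 2], [-2, 2, 1]].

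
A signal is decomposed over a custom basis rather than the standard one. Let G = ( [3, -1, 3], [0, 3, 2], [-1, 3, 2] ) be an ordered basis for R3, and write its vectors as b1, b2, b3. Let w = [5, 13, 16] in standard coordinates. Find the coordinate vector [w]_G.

Write w = c_1 b1 + ... + c_3 b3 and solve for the c_i.
Gaussian elimination on [M | w] yields c = (2, 4, 1).
Check: 2b1 + 4b2 + b3 = [5, 13, 16].

[2, 4, 1]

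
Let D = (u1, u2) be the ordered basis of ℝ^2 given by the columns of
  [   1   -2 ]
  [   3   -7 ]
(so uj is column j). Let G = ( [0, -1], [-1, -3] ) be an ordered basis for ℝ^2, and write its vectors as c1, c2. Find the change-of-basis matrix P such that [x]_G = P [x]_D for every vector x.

[[0, 1], [-1, 2]]

Column j of P is [uj]_G, since P maps D-coordinates to G-coordinates.
Expressing u1 in G: u1 = 0·c1 - c2, so column 1 of P is [0, -1].
Doing the same for each uj gives P = [[0, 1], [-1, 2]].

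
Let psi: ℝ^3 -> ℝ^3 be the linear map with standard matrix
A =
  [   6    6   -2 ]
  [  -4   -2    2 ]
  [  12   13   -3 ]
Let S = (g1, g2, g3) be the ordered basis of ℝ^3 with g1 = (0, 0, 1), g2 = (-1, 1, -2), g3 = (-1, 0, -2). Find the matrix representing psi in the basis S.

The j-th column of [psi]_S is [psi(gj)]_S.
psi(g1) = A g1 = (-2, 2, -3) = g1 + 2g2 + 0·g3, so column 1 is (1, 2, 0).
Repeating for g2, g3 and assembling the columns gives [[1, -1, -2], [2, -2, 0], [0, -2, 2]].

[[1, -1, -2], [2, -2, 0], [0, -2, 2]]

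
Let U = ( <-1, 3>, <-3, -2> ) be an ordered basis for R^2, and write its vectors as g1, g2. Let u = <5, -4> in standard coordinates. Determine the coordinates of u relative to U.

[u]_U is the unique c with M c = u, where M has columns g1, g2.
System: -c_1 - 3c_2 = 5, 3c_1 - 2c_2 = -4; solving gives c_1 = -2, c_2 = -1.
Check: -2g1 - g2 = <5, -4>.

<-2, -1>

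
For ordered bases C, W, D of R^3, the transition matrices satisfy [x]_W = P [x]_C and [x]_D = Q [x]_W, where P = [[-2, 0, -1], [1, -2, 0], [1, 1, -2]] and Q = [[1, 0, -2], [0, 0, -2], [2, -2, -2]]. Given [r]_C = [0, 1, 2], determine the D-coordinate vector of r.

[4, 6, 6]

First [r]_W = P [r]_C = [-2, -2, -3].
Then [r]_D = Q [r]_W = [4, 6, 6].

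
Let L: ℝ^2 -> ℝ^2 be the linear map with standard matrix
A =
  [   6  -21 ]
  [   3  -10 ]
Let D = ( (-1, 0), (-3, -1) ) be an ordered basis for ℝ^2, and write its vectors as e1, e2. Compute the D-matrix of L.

[[-3, 0], [3, -1]]

Let P have columns e1, e2. Then [L]_D = P^(-1) A P.
Here det P = 1, so P^(-1) is integer; computing A P first and then P^(-1)(A P) gives [[-3, 0], [3, -1]].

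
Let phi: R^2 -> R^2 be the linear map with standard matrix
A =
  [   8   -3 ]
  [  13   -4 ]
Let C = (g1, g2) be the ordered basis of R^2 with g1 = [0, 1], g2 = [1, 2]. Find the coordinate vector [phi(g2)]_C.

[1, 2]

Column 2 of [phi]_C is the C-coordinate vector of phi(g2).
In standard coordinates phi(g2) = A g2 = [2, 5].
Converting to C: [2, 5] = g1 + 2g2, so the coordinate vector is [1, 2].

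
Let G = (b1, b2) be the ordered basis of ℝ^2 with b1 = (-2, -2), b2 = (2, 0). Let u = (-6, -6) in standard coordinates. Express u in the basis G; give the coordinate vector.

Write u = c_1 b1 + c_2 b2 and solve for the c_i.
System: -2c_1 + 2c_2 = -6, -2c_1 + 0c_2 = -6; solving gives c_1 = 3, c_2 = 0.
Check: 3b1 + 0·b2 = (-6, -6).

(3, 0)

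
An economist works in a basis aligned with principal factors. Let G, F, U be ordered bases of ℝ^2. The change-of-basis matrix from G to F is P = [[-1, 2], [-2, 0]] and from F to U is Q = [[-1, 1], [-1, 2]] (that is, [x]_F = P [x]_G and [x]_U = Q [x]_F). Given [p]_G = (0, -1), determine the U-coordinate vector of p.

First [p]_F = P [p]_G = (-2, 0).
Then [p]_U = Q [p]_F = (2, 2).

(2, 2)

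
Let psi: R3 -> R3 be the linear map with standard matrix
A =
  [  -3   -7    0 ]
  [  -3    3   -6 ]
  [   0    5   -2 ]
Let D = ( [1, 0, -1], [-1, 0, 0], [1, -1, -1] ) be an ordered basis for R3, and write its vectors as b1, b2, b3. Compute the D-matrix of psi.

The j-th column of [psi]_D is [psi(bj)]_D.
psi(b1) = A b1 = [-3, 3, 2] = b1 + b2 - 3b3, so column 1 is [1, 1, -3].
Repeating for b2, b3 and assembling the columns gives [[1, 3, 3], [1, -3, -1], [-3, -3, 0]].

[[1, 3, 3], [1, -3, -1], [-3, -3, 0]]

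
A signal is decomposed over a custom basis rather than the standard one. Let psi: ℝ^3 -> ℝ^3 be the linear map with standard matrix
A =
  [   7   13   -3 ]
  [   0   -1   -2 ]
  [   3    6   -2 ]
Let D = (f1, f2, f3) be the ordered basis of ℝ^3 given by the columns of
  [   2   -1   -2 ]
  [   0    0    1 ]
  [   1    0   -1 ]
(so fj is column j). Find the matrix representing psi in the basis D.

Let P have columns f1, ..., f3. Then [psi]_D = P^(-1) A P.
Here det P = -1, so P^(-1) is integer; computing A P first and then P^(-1)(A P) gives [[2, -3, 3], [-3, 1, 2], [-2, 0, 1]].

[[2, -3, 3], [-3, 1, 2], [-2, 0, 1]]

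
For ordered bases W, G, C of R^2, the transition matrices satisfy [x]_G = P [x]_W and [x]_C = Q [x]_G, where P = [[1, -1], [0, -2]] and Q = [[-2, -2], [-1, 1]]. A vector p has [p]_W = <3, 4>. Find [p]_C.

<18, -7>

Apply P to get G-coordinates <-1, -8>, then Q to get C-coordinates.
The result is [p]_C = <18, -7>.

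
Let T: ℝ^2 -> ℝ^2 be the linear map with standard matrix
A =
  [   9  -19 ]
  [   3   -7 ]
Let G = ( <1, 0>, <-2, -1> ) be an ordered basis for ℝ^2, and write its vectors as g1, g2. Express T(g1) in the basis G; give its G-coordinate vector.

Column 1 of [T]_G is the G-coordinate vector of T(g1).
In standard coordinates T(g1) = A g1 = <9, 3>.
Converting to G: <9, 3> = 3g1 - 3g2, so the coordinate vector is <3, -3>.

<3, -3>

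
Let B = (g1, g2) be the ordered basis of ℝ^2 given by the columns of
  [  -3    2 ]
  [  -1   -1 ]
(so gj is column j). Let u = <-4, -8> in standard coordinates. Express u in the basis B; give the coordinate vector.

<4, 4>

Write u = c_1 g1 + c_2 g2 and solve for the c_i.
System: -3c_1 + 2c_2 = -4, -c_1 - c_2 = -8; solving gives c_1 = 4, c_2 = 4.
Check: 4g1 + 4g2 = <-4, -8>.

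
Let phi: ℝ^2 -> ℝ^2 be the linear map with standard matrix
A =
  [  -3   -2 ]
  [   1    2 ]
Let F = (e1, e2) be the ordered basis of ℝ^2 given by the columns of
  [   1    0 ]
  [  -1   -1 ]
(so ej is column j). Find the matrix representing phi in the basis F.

Let P have columns e1, e2. Then [phi]_F = P^(-1) A P.
Here det P = -1, so P^(-1) is integer; computing A P first and then P^(-1)(A P) gives [[-1, 2], [2, 0]].

[[-1, 2], [2, 0]]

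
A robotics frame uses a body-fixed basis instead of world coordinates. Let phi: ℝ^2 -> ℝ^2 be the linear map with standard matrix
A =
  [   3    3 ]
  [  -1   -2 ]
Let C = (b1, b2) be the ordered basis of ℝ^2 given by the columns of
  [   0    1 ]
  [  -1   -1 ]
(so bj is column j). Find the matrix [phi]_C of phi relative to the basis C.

[[1, -1], [-3, 0]]

The j-th column of [phi]_C is [phi(bj)]_C.
phi(b1) = A b1 = <-3, 2> = b1 - 3b2, so column 1 is <1, -3>.
Repeating for b2 and assembling the columns gives [[1, -1], [-3, 0]].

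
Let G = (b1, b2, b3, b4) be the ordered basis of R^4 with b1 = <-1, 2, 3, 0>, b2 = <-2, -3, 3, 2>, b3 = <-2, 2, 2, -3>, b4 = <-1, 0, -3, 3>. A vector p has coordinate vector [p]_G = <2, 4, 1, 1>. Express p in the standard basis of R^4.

The coordinates say p = 2b1 + 4b2 + b3 + b4; adding the scaled basis vectors gives <-13, -6, 17, 8>.

<-13, -6, 17, 8>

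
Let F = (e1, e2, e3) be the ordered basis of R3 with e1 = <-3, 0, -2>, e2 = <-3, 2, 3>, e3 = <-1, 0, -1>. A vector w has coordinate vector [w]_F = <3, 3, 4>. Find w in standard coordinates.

By definition w = 3e1 + 3e2 + 4e3.
Summing componentwise gives <-22, 6, -1>.

<-22, 6, -1>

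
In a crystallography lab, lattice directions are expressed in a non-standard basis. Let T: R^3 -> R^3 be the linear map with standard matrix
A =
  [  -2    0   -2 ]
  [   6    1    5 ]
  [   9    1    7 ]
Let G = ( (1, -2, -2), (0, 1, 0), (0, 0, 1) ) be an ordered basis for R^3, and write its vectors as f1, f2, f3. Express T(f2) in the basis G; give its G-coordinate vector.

Column 2 of [T]_G is the G-coordinate vector of T(f2).
In standard coordinates T(f2) = A f2 = (0, 1, 1).
Converting to G: (0, 1, 1) = 0·f1 + f2 + f3, so the coordinate vector is (0, 1, 1).

(0, 1, 1)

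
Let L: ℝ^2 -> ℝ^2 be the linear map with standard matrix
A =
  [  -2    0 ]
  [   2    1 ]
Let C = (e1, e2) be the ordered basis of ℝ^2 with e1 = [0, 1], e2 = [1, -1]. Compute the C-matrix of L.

[[1, -1], [0, -2]]

Let P have columns e1, e2. Then [L]_C = P^(-1) A P.
Here det P = -1, so P^(-1) is integer; computing A P first and then P^(-1)(A P) gives [[1, -1], [0, -2]].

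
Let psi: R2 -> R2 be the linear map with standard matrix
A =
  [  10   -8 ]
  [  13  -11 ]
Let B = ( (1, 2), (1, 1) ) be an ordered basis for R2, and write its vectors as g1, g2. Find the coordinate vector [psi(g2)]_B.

Compute psi(g2) = A g2 = (2, 2) in standard coordinates.
Then write this in B-coordinates: solve for y in y_1 g1 + y_2 g2 = (2, 2).
This gives y = (0, 2), which is column 2 of [psi]_B.

(0, 2)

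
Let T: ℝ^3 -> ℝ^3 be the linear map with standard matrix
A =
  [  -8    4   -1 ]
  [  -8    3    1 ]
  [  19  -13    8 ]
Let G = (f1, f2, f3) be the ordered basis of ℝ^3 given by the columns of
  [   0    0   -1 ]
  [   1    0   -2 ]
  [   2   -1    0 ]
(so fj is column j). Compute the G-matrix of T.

Let P have columns f1, ..., f3. Then [T]_G = P^(-1) A P.
Here det P = 1, so P^(-1) is integer; computing A P first and then P^(-1)(A P) gives [[1, -3, 2], [-1, 2, -3], [-2, -1, 0]].

[[1, -3, 2], [-1, 2, -3], [-2, -1, 0]]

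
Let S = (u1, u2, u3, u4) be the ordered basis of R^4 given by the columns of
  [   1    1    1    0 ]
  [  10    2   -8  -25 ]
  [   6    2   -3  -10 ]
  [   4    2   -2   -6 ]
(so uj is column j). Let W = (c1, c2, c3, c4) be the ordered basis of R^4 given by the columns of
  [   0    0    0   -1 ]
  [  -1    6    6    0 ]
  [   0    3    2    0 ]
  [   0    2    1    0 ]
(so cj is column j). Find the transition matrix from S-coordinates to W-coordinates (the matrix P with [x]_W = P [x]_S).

Let M have columns uj and N have columns cj. Then for every x, N [x]_W = x = M [x]_S, so P = N^(-1) M.
Since det N = 1, N^(-1) has integer entries; multiplying gives P = [[2, -2, 2, 1], [2, 2, -1, -2], [0, -2, 0, -2], [-1, -1, -1, 0]].

[[2, -2, 2, 1], [2, 2, -1, -2], [0, -2, 0, -2], [-1, -1, -1, 0]]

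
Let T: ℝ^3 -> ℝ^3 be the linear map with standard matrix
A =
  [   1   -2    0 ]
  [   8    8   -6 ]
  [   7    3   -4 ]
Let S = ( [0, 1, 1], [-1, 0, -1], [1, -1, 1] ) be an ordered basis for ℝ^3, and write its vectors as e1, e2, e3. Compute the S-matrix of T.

The j-th column of [T]_S is [T(ej)]_S.
T(e1) = A e1 = [-2, 2, -1] = e1 + e2 - e3, so column 1 is [1, 1, -1].
Repeating for e2, e3 and assembling the columns gives [[1, -2, -3], [1, 1, 0], [-1, 0, 3]].

[[1, -2, -3], [1, 1, 0], [-1, 0, 3]]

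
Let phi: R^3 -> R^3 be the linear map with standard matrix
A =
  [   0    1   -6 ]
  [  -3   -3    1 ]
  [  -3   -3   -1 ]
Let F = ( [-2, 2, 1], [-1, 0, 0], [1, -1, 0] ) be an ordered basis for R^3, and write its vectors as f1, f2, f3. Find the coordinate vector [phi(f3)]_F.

Column 3 of [phi]_F is the F-coordinate vector of phi(f3).
In standard coordinates phi(f3) = A f3 = [-1, 0, 0].
Converting to F: [-1, 0, 0] = 0·f1 + f2 + 0·f3, so the coordinate vector is [0, 1, 0].

[0, 1, 0]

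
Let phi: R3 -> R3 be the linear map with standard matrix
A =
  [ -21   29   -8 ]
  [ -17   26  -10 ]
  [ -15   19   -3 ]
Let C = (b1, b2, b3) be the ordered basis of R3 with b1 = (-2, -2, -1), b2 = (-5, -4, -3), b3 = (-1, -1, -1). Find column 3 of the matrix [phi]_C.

(-3, 1, 1)

Column 3 of [phi]_C is the C-coordinate vector of phi(b3).
In standard coordinates phi(b3) = A b3 = (0, 1, -1).
Converting to C: (0, 1, -1) = -3b1 + b2 + b3, so the coordinate vector is (-3, 1, 1).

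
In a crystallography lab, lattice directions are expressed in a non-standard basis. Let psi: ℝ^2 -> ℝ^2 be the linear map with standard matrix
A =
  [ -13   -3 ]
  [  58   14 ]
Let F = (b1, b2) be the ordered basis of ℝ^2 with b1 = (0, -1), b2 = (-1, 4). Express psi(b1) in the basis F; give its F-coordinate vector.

Column 1 of [psi]_F is the F-coordinate vector of psi(b1).
In standard coordinates psi(b1) = A b1 = (3, -14).
Converting to F: (3, -14) = 2b1 - 3b2, so the coordinate vector is (2, -3).

(2, -3)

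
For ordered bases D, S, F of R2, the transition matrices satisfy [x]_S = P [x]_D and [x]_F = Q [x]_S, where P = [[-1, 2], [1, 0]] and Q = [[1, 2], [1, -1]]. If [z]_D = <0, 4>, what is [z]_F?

Composing the changes, [z]_F = Q P [z]_D.
Q P = [[1, 2], [-2, 2]]; applying this to <0, 4> gives <8, 8>.

<8, 8>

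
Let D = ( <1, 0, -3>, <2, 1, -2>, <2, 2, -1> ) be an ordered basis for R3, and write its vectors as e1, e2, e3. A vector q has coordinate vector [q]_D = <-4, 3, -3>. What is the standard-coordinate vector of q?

<-4, -3, 9>

The coordinates say q = -4e1 + 3e2 - 3e3; adding the scaled basis vectors gives <-4, -3, 9>.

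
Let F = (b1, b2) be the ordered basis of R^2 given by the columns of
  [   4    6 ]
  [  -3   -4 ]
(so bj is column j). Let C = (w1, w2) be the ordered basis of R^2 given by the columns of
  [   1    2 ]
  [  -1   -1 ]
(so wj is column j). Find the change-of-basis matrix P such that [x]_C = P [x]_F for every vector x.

Let M have columns bj and N have columns wj. Then for every x, N [x]_C = x = M [x]_F, so P = N^(-1) M.
Since det N = 1, N^(-1) has integer entries; multiplying gives P = [[2, 2], [1, 2]].

[[2, 2], [1, 2]]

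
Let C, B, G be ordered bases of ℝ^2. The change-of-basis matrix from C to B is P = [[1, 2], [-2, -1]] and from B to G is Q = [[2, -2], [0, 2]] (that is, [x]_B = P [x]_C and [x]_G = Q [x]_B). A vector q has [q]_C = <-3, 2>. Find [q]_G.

Composing the changes, [q]_G = Q P [q]_C.
Q P = [[6, 6], [-4, -2]]; applying this to <-3, 2> gives <-6, 8>.

<-6, 8>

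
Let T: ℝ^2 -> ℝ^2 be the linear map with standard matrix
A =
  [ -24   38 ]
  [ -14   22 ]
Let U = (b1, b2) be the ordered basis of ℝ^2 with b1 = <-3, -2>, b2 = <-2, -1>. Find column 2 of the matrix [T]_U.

<-2, -2>

Column 2 of [T]_U is the U-coordinate vector of T(b2).
In standard coordinates T(b2) = A b2 = <10, 6>.
Converting to U: <10, 6> = -2b1 - 2b2, so the coordinate vector is <-2, -2>.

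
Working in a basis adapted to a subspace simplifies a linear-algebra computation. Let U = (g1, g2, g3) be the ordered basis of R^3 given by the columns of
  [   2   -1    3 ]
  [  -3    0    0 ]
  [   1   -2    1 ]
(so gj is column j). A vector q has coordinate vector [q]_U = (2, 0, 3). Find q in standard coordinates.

(13, -6, 5)

By definition q = 2g1 + 0·g2 + 3g3.
Summing componentwise gives (13, -6, 5).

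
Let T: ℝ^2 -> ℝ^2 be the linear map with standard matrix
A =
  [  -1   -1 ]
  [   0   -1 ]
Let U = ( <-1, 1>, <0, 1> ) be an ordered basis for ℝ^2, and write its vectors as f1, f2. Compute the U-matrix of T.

Let P have columns f1, f2. Then [T]_U = P^(-1) A P.
Here det P = -1, so P^(-1) is integer; computing A P first and then P^(-1)(A P) gives [[0, 1], [-1, -2]].

[[0, 1], [-1, -2]]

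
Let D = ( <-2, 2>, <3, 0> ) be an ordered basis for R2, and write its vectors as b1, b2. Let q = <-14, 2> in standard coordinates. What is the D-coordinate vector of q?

[q]_D is the unique c with M c = q, where M has columns b1, b2.
System: -2c_1 + 3c_2 = -14, 2c_1 + 0c_2 = 2; solving gives c_1 = 1, c_2 = -4.
Check: b1 - 4b2 = <-14, 2>.

<1, -4>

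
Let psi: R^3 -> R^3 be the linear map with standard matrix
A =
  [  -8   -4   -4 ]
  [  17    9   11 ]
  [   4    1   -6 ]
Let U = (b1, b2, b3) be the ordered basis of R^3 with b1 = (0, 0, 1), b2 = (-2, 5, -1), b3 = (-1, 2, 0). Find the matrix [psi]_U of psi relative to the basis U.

With P the matrix whose columns are b1, ..., b3, [psi]_U = P^(-1) A P.
Column by column: psi(b1) = A b1 = (-4, 11, -6); its U-coordinates (-3, 3, -2) give column 1.
Continuing for each basis vector yields [psi]_U = [[-3, 3, -1], [3, 0, 1], [-2, 0, -2]].

[[-3, 3, -1], [3, 0, 1], [-2, 0, -2]]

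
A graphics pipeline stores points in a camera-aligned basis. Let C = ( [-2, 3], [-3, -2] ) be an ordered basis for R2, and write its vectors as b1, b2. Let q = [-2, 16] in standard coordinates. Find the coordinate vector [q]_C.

[4, -2]

We seek scalars with c_1 b1 + c_2 b2 = q; equivalently solve M c = q where the columns of M are b1, b2.
System: -2c_1 - 3c_2 = -2, 3c_1 - 2c_2 = 16; solving gives c_1 = 4, c_2 = -2.
Check: 4b1 - 2b2 = [-2, 16].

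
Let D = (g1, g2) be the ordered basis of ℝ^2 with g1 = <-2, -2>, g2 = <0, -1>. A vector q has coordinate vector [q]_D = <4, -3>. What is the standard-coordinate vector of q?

The coordinates say q = 4g1 - 3g2; adding the scaled basis vectors gives <-8, -5>.

<-8, -5>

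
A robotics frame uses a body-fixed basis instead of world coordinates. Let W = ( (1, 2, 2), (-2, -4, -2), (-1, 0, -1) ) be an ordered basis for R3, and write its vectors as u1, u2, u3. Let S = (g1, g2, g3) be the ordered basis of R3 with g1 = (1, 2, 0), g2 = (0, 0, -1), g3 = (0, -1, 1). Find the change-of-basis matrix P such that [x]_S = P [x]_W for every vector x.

Column j of P is [uj]_S, since P maps W-coordinates to S-coordinates.
Expressing u1 in S: u1 = g1 - 2g2 + 0·g3, so column 1 of P is (1, -2, 0).
Doing the same for each uj gives P = [[1, -2, -1], [-2, 2, -1], [0, 0, -2]].

[[1, -2, -1], [-2, 2, -1], [0, 0, -2]]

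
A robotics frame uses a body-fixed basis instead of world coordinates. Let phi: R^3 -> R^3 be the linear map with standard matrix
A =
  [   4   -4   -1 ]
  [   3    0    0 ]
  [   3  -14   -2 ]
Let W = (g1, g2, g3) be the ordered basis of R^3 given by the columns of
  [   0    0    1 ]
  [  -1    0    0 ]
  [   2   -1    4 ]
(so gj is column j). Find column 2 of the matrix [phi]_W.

Column 2 of [phi]_W is the W-coordinate vector of phi(g2).
In standard coordinates phi(g2) = A g2 = <1, 0, 2>.
Converting to W: <1, 0, 2> = 0·g1 + 2g2 + g3, so the coordinate vector is <0, 2, 1>.

<0, 2, 1>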